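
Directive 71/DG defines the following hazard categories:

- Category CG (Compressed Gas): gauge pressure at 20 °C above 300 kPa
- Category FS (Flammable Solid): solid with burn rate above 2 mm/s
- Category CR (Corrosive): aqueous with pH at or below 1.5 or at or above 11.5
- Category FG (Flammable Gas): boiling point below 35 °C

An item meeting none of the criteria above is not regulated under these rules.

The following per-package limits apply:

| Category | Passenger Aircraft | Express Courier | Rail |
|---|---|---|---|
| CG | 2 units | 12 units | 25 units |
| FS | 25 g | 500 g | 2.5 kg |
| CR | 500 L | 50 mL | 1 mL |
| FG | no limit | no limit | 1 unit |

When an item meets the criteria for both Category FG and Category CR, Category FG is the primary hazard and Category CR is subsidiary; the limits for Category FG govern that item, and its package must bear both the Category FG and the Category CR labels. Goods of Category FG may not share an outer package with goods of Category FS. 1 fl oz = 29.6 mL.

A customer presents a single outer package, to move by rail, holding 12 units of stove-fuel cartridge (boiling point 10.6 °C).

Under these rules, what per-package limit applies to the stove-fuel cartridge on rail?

1 unit

With boiling point 10.6 °C (< 35 °C), the stove-fuel cartridge falls in Category FG.
The rail limit for Category FG is 1 unit.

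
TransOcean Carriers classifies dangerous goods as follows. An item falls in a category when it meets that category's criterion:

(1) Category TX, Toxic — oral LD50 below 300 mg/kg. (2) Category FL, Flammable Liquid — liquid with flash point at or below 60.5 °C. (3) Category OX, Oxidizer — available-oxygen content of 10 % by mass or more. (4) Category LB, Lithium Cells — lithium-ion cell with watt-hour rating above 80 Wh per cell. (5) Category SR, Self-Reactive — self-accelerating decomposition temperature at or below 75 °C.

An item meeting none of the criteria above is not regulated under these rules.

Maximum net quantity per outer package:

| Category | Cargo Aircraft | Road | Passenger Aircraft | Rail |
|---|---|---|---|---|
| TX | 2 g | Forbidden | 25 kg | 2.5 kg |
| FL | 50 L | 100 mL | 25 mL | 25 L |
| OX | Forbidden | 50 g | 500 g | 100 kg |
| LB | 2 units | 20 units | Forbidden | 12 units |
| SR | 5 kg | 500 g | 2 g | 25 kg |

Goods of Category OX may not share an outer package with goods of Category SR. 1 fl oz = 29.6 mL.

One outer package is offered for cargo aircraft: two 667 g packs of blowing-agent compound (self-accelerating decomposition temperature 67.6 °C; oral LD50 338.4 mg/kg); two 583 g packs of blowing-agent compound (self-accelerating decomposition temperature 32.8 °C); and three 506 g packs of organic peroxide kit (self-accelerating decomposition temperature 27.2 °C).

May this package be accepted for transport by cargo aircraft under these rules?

The blowing-agent compound has self-accelerating decomposition temperature 67.6 °C, which is ≤ 75 °C, so it is Category SR (Self-Reactive).
With self-accelerating decomposition temperature 32.8 °C (≤ 75 °C), the blowing-agent compound falls in Category SR.
Self-accelerating decomposition temperature 27.2 °C meets the Category SR criterion (Self-Reactive), so the organic peroxide kit is Category SR.
Category SR net quantity: (two 667 g packs = 1.334 kg) + (two 583 g packs = 1.166 kg) + (three 506 g packs = 1.518 kg) = 4.018 kg.
That is within the Category SR cargo aircraft limit of 5 kg.

Yes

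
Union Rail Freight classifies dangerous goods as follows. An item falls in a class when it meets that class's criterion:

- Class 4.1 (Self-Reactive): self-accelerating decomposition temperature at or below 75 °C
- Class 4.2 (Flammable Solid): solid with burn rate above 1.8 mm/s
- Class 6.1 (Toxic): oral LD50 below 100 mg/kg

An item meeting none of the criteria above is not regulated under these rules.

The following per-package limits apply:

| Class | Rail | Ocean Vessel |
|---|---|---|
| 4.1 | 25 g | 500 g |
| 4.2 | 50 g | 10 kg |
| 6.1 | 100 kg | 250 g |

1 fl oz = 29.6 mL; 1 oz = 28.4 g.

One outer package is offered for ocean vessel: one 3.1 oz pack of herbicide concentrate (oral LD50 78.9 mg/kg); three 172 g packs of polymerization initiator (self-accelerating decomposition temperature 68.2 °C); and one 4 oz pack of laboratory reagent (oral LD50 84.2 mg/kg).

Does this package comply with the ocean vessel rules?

No

Oral LD50 78.9 mg/kg meets the Class 6.1 criterion (Toxic), so the herbicide concentrate is Class 6.1.
Polymerization initiator: self-accelerating decomposition temperature 68.2 °C ≤ 75 °C → Class 4.1 (Self-Reactive).
With oral LD50 84.2 mg/kg (< 100 mg/kg), the laboratory reagent falls in Class 6.1.
Class 4.1 quantity: three 172 g packs = 516 g.
516 g > 500 g (ocean vessel limit, Class 4.1) — over the limit.
Class 6.1 net quantity: (one 3.1 oz pack = 88.04 g) + (one 4 oz pack = 113.6 g) = 201.64 g.
201.64 g ≤ 250 g (ocean vessel limit, Class 6.1) — within limit.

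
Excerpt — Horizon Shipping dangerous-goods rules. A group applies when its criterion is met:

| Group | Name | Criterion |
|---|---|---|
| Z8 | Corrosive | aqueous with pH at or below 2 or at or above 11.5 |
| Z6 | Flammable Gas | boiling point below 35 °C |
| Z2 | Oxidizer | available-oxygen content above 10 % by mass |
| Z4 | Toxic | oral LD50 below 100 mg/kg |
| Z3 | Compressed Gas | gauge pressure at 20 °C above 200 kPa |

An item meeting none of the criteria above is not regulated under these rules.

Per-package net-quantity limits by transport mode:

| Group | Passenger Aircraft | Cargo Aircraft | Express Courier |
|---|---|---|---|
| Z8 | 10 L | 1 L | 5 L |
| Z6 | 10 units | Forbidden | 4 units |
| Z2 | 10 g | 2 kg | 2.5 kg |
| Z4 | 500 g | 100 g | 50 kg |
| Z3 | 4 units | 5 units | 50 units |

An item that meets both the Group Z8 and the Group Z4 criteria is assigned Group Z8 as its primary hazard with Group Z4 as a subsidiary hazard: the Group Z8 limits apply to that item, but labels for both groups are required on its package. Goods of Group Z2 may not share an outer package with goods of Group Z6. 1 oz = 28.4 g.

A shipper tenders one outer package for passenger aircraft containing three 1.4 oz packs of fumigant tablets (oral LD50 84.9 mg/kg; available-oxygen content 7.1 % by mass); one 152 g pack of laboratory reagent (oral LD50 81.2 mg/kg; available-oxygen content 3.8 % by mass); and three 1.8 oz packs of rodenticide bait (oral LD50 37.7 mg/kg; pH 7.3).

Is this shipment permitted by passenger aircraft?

Yes

Oral LD50 84.9 mg/kg meets the Group Z4 criterion (Toxic), so the fumigant tablets are Group Z4.
Oral LD50 81.2 mg/kg meets the Group Z4 criterion (Toxic), so the laboratory reagent is Group Z4.
Oral LD50 37.7 mg/kg meets the Group Z4 criterion (Toxic), so the rodenticide bait is Group Z4.
Group Z4 net quantity: (three 1.4 oz packs = 119.28 g) + 152 g + (three 1.8 oz packs = 153.36 g) = 424.64 g.
424.64 g is within the passenger aircraft limit of 500 g for Group Z4.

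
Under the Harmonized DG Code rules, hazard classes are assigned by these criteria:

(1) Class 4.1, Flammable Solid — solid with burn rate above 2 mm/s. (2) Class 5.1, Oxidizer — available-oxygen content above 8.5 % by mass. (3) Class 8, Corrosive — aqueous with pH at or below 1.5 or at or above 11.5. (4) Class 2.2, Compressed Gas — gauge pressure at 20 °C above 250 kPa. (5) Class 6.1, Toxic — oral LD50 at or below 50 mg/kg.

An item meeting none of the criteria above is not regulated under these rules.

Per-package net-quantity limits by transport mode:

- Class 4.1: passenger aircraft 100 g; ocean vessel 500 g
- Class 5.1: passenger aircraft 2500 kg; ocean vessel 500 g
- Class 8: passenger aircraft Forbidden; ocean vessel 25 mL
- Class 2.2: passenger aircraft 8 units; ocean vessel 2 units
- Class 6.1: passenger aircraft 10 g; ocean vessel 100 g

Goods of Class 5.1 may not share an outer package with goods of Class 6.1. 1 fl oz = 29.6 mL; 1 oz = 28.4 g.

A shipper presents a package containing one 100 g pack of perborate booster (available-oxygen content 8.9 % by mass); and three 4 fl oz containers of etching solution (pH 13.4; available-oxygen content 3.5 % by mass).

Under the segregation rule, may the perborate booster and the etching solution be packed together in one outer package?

The perborate booster has available-oxygen content 8.9 % by mass, which is > 8.5 % by mass, so it is Class 5.1 (Oxidizer).
The etching solution has pH 13.4, which is ≥ 11.5, so it is Class 8 (Corrosive).
No segregation rule bars Class 5.1 with Class 8.

Yes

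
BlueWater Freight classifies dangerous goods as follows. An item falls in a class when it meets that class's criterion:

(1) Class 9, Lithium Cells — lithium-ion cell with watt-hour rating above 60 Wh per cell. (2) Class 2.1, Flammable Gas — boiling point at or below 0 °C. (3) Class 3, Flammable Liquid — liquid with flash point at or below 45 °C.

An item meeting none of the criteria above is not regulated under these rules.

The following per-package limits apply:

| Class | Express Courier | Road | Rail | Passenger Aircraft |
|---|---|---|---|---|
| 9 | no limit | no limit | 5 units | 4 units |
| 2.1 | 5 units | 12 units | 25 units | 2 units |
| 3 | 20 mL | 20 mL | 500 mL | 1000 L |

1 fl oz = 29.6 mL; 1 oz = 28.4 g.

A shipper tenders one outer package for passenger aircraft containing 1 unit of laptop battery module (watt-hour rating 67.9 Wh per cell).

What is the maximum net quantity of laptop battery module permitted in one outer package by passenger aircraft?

Watt-hour rating 67.9 Wh per cell meets the Class 9 criterion (Lithium Cells), so the laptop battery module is Class 9.
The passenger aircraft limit for Class 9 is 4 units.

4 units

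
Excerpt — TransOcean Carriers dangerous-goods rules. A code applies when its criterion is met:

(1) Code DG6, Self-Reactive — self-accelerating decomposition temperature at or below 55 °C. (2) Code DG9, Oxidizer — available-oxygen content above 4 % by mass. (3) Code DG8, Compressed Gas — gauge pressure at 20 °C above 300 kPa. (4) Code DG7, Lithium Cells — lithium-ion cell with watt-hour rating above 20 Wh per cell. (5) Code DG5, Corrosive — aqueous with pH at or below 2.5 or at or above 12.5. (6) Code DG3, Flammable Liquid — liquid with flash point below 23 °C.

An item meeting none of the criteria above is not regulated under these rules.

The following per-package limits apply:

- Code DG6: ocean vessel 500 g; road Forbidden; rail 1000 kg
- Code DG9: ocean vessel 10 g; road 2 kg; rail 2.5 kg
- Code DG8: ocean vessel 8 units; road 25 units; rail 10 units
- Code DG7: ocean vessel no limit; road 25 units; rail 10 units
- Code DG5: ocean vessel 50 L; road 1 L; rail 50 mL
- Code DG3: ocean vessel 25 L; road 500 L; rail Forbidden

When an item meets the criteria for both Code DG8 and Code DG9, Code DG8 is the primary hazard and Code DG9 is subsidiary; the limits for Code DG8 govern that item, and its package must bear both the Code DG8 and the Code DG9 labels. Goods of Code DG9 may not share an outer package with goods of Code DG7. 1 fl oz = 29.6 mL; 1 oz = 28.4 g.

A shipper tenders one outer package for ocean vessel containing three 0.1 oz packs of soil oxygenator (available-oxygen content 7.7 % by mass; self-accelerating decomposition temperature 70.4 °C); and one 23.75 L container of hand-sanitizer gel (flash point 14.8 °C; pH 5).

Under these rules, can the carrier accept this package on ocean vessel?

Soil oxygenator: available-oxygen content 7.7 % by mass > 4 % by mass → Code DG9 (Oxidizer).
With flash point 14.8 °C (< 23 °C), the hand-sanitizer gel falls in Code DG3.
Code DG9 quantity: three 0.1 oz packs = 8.52 g.
8.52 g ≤ 10 g (ocean vessel limit, Code DG9) — within limit.
Code DG3 quantity: 23.75 L.
23.75 L ≤ 25 L (ocean vessel limit, Code DG3) — within limit.
The segregation rule (Code DG9 with Code DG7) does not apply to Code DG9 with Code DG3.
Every hazard code is within its ocean vessel limit and no segregation rule is violated.

Yes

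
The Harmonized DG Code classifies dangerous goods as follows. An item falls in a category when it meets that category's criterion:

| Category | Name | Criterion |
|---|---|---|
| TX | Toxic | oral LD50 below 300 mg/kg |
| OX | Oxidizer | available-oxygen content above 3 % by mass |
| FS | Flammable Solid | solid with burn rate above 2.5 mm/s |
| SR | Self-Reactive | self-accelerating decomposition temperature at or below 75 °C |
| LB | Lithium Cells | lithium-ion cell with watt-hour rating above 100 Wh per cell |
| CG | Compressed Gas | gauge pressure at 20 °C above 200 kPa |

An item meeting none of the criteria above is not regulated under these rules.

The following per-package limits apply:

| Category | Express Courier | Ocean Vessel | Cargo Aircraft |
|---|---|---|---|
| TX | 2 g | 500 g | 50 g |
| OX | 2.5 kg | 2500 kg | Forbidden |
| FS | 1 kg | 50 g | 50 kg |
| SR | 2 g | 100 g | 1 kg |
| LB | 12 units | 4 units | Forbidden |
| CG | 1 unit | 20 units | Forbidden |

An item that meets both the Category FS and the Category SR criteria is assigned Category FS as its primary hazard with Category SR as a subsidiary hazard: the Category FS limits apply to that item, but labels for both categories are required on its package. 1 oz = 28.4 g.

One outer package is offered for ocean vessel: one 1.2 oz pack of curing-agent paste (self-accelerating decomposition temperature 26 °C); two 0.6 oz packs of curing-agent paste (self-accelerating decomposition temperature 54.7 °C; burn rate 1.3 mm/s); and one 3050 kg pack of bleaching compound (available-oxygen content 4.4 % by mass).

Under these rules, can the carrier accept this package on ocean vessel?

No

With self-accelerating decomposition temperature 26 °C (≤ 75 °C), the curing-agent paste falls in Category SR.
With self-accelerating decomposition temperature 54.7 °C (≤ 75 °C), the curing-agent paste falls in Category SR.
With available-oxygen content 4.4 % by mass (> 3 % by mass), the bleaching compound falls in Category OX.
Total Category SR: (one 1.2 oz pack = 34.08 g) + (two 0.6 oz packs = 34.08 g) = 68.16 g.
68.16 g is within the ocean vessel limit of 100 g for Category SR.
Category OX quantity: 3050 kg.
3050 kg exceeds the ocean vessel limit of 2500 kg for Category OX.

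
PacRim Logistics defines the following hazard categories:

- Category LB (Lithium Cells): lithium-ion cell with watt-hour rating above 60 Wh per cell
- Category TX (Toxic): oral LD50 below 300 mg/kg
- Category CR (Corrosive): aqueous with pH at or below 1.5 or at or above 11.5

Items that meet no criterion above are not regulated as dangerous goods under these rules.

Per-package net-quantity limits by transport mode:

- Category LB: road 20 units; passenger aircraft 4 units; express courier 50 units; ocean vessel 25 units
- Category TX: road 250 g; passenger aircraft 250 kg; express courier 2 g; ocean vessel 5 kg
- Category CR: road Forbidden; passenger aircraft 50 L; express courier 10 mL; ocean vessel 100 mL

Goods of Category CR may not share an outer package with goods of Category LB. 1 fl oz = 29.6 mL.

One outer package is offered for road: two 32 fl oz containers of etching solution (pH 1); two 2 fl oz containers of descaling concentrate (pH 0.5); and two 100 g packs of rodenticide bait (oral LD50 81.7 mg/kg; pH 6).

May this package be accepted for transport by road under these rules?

No

Etching solution: pH 1 ≤ 1.5 → Category CR (Corrosive).
The descaling concentrate has pH 0.5, which is ≤ 1.5, so it is Category CR (Corrosive).
Oral LD50 81.7 mg/kg meets the Category TX criterion (Toxic), so the rodenticide bait is Category TX.
Category TX quantity: two 100 g packs = 200 g.
200 g ≤ 250 g (road limit, Category TX) — within limit.
Total Category CR: (two 32 fl oz containers = 1894.4 mL) + (two 2 fl oz containers = 118.4 mL) = 2012.8 mL.
Category CR is Forbidden by road.
The segregation rule (Category CR with Category LB) does not apply to Category TX with Category CR.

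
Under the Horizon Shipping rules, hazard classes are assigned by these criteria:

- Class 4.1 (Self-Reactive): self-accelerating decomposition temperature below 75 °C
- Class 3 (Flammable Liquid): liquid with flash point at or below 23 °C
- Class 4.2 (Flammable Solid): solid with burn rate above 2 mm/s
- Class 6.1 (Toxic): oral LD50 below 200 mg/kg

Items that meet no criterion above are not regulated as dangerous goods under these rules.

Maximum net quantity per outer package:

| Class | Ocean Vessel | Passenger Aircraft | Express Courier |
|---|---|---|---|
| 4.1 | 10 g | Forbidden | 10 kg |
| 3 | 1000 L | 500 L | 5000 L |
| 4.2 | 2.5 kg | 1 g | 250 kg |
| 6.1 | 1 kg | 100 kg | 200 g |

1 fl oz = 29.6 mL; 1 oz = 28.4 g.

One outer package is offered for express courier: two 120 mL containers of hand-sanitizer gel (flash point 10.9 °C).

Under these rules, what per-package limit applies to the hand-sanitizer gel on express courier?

Flash point 10.9 °C meets the Class 3 criterion (Flammable Liquid), so the hand-sanitizer gel is Class 3.
The express courier limit for Class 3 is 5000 L.

5000 L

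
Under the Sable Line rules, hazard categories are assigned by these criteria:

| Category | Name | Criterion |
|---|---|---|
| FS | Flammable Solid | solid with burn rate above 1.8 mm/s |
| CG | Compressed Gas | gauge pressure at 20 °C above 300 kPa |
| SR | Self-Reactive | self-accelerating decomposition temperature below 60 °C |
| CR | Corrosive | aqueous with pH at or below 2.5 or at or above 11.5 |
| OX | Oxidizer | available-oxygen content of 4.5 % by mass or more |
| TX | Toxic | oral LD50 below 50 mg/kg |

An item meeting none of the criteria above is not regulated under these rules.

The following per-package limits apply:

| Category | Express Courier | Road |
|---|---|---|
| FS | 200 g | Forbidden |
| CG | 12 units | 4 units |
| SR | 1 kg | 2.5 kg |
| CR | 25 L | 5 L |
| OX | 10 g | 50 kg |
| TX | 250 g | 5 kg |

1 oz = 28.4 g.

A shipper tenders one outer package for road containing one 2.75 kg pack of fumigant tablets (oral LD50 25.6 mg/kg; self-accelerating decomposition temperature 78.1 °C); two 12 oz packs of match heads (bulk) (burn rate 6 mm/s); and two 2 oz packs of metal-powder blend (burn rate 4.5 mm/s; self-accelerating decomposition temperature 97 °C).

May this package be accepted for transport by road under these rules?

Fumigant tablets: oral LD50 25.6 mg/kg < 50 mg/kg → Category TX (Toxic).
Burn rate 6 mm/s meets the Category FS criterion (Flammable Solid), so the match heads (bulk) are Category FS.
Burn rate 4.5 mm/s meets the Category FS criterion (Flammable Solid), so the metal-powder blend is Category FS.
Category FS net quantity: (two 12 oz packs = 681.6 g) + (two 2 oz packs = 113.6 g) = 795.2 g.
Category FS is Forbidden by road.
Category TX quantity: 2.75 kg.
That is within the Category TX road limit of 5 kg.

No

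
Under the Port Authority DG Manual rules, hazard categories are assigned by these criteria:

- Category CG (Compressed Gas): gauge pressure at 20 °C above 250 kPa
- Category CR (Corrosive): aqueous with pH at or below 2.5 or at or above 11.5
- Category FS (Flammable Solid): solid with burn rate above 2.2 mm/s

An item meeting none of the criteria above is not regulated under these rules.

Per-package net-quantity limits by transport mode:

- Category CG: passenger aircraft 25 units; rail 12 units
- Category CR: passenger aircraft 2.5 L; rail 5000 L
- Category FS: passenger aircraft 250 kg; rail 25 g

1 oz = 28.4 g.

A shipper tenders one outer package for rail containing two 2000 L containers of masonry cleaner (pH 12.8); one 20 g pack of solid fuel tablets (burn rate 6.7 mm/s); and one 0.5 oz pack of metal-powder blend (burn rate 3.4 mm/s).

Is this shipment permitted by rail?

No

With pH 12.8 (≥ 11.5), the masonry cleaner falls in Category CR.
Solid fuel tablets: burn rate 6.7 mm/s > 2.2 mm/s → Category FS (Flammable Solid).
Metal-powder blend: burn rate 3.4 mm/s > 2.2 mm/s → Category FS (Flammable Solid).
Category CR quantity: two 2000 L containers = 4000 L.
4000 L is within the rail limit of 5000 L for Category CR.
Total Category FS: 20 g + (one 0.5 oz pack = 14.2 g) = 34.2 g.
34.2 g exceeds the rail limit of 25 g for Category FS.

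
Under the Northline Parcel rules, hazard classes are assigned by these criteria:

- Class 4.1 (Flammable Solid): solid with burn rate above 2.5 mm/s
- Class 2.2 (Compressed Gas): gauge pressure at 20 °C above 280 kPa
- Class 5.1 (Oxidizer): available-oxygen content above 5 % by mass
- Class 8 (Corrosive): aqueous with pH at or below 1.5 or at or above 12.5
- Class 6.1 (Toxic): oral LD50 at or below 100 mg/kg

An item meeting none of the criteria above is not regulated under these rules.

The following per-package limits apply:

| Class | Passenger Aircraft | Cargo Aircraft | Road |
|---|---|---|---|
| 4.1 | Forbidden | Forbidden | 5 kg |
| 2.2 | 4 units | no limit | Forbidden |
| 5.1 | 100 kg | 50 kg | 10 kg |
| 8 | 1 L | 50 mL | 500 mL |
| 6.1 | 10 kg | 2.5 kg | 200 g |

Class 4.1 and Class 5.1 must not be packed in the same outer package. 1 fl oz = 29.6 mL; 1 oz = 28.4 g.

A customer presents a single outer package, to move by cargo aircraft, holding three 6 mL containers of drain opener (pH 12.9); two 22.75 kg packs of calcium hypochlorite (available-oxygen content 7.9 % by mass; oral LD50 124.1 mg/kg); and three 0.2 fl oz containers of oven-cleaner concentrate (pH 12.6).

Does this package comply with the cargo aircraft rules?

Drain opener: pH 12.9 ≥ 12.5 → Class 8 (Corrosive).
Calcium hypochlorite: available-oxygen content 7.9 % by mass > 5 % by mass → Class 5.1 (Oxidizer).
Oven-cleaner concentrate: pH 12.6 ≥ 12.5 → Class 8 (Corrosive).
Class 8 net quantity: (three 6 mL containers = 18 mL) + (three 0.2 fl oz containers = 17.76 mL) = 35.76 mL.
35.76 mL is within the cargo aircraft limit of 50 mL for Class 8.
Class 5.1 quantity: two 22.75 kg packs = 45.5 kg.
45.5 kg is within the cargo aircraft limit of 50 kg for Class 5.1.
The segregation rule (Class 4.1 with Class 5.1) does not apply to Class 8 with Class 5.1.
Every hazard class is within its cargo aircraft limit and no segregation rule is violated.

Yes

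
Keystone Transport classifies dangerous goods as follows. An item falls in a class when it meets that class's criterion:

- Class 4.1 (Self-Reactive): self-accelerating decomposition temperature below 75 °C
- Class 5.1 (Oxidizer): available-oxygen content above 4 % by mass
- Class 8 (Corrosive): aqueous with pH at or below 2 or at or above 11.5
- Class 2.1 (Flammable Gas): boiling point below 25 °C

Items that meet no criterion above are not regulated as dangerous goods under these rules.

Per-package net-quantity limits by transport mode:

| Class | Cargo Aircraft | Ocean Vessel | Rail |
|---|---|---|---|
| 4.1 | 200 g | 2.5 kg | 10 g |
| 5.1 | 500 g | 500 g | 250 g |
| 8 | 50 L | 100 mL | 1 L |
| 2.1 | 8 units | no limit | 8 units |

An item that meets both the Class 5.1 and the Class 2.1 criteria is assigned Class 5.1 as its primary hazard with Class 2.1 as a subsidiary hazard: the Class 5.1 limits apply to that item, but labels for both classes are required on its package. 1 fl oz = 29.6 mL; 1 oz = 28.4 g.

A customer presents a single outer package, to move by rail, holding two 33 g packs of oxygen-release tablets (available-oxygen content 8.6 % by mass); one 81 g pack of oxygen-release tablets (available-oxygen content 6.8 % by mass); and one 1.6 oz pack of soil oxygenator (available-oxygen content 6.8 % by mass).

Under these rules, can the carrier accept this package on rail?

Available-oxygen content 8.6 % by mass meets the Class 5.1 criterion (Oxidizer), so the oxygen-release tablets are Class 5.1.
With available-oxygen content 6.8 % by mass (> 4 % by mass), the oxygen-release tablets fall in Class 5.1.
The soil oxygenator has available-oxygen content 6.8 % by mass, which is > 4 % by mass, so it is Class 5.1 (Oxidizer).
Total Class 5.1: (two 33 g packs = 66 g) + 81 g + (one 1.6 oz pack = 45.44 g) = 192.44 g.
192.44 g ≤ 250 g (rail limit, Class 5.1) — within limit.

Yes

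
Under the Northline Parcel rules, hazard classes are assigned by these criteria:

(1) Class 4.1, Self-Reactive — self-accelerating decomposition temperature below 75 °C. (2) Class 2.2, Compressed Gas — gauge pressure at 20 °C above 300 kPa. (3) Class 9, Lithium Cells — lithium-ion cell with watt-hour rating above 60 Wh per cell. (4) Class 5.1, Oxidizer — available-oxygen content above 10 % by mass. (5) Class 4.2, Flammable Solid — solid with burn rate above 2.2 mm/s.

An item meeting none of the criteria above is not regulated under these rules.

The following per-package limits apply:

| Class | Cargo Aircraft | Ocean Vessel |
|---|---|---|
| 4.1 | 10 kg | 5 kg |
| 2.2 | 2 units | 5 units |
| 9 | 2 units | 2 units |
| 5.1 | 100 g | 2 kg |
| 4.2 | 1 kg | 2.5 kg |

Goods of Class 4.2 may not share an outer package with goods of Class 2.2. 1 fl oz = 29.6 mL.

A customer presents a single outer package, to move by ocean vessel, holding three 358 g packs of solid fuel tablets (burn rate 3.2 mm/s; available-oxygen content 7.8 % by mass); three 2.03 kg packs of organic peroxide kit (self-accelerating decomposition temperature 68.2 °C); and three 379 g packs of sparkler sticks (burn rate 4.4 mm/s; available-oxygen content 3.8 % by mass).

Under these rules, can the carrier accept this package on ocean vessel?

No

Burn rate 3.2 mm/s meets the Class 4.2 criterion (Flammable Solid), so the solid fuel tablets are Class 4.2.
Self-accelerating decomposition temperature 68.2 °C meets the Class 4.1 criterion (Self-Reactive), so the organic peroxide kit is Class 4.1.
Sparkler sticks: burn rate 4.4 mm/s > 2.2 mm/s → Class 4.2 (Flammable Solid).
Class 4.1 quantity: three 2.03 kg packs = 6.09 kg.
That exceeds the Class 4.1 ocean vessel limit of 5 kg.
Total Class 4.2: (three 358 g packs = 1.074 kg) + (three 379 g packs = 1.137 kg) = 2.211 kg.
2.211 kg ≤ 2.5 kg (ocean vessel limit, Class 4.2) — within limit.
The segregation rule (Class 4.2 with Class 2.2) does not apply to Class 4.1 with Class 4.2.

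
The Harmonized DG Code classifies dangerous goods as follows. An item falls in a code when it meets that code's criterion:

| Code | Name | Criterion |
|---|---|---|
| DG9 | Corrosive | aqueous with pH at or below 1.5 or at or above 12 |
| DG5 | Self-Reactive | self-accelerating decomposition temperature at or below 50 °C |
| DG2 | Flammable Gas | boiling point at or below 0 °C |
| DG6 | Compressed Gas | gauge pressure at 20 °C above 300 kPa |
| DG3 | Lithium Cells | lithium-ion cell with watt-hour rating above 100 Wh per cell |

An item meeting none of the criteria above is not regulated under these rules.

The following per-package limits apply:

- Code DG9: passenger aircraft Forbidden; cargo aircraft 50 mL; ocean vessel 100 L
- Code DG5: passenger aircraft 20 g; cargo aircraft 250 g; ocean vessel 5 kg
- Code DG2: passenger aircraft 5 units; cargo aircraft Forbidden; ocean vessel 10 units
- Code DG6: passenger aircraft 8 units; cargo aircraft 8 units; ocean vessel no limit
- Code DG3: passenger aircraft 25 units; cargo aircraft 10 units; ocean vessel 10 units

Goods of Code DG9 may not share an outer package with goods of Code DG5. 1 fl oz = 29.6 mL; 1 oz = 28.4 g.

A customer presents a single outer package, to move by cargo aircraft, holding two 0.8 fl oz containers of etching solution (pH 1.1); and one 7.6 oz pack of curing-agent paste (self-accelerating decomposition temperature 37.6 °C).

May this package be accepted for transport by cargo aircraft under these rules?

pH 1.1 meets the Code DG9 criterion (Corrosive), so the etching solution is Code DG9.
With self-accelerating decomposition temperature 37.6 °C (≤ 50 °C), the curing-agent paste falls in Code DG5.
Code DG9 quantity: two 0.8 fl oz containers = 47.36 mL.
That is within the Code DG9 cargo aircraft limit of 50 mL.
Code DG5 quantity: one 7.6 oz pack = 215.84 g.
215.84 g is within the cargo aircraft limit of 250 g for Code DG5.
Code DG9 and Code DG5 may not share an outer package.

No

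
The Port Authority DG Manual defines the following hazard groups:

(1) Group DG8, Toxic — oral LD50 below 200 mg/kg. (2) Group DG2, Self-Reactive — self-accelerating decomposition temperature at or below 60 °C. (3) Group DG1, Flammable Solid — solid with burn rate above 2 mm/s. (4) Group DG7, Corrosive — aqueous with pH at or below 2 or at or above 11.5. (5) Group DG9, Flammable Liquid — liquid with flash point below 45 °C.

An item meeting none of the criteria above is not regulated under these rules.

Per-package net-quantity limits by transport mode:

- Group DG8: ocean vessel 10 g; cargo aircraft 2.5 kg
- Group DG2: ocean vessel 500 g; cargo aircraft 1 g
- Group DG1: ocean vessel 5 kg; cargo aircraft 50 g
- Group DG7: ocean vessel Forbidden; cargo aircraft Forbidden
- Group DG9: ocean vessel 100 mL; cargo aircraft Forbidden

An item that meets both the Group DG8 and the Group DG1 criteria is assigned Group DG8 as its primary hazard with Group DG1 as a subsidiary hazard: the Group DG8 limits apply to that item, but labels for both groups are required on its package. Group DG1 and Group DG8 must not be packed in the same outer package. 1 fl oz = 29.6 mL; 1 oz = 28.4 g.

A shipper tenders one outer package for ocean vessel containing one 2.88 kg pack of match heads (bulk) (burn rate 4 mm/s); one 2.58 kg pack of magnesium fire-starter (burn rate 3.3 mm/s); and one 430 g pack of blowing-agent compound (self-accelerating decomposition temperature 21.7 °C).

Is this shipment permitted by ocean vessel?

Match heads (bulk): burn rate 4 mm/s > 2 mm/s → Group DG1 (Flammable Solid).
Burn rate 3.3 mm/s meets the Group DG1 criterion (Flammable Solid), so the magnesium fire-starter is Group DG1.
With self-accelerating decomposition temperature 21.7 °C (≤ 60 °C), the blowing-agent compound falls in Group DG2.
Group DG2 quantity: 430 g.
That is within the Group DG2 ocean vessel limit of 500 g.
Total Group DG1: 2.88 kg + 2.58 kg = 5.46 kg.
5.46 kg > 5 kg (ocean vessel limit, Group DG1) — over the limit.
The segregation rule (Group DG1 with Group DG8) does not apply to Group DG2 with Group DG1.

No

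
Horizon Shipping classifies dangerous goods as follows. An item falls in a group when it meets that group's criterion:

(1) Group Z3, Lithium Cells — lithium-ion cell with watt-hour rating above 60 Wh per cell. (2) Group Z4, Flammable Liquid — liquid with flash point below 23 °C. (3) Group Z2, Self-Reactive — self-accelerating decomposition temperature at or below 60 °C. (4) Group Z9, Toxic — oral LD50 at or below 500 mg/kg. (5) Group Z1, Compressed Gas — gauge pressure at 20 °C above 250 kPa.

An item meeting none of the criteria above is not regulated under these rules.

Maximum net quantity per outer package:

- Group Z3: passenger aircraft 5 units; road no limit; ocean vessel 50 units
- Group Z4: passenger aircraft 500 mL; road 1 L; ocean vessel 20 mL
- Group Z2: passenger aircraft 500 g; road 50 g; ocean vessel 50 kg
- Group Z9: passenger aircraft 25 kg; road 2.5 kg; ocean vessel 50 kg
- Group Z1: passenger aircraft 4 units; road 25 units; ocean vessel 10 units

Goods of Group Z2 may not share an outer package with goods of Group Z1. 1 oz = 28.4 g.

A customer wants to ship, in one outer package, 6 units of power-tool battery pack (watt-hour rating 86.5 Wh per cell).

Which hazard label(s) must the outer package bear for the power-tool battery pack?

Watt-hour rating 86.5 Wh per cell meets the Group Z3 criterion (Lithium Cells), so the power-tool battery pack is Group Z3.
Only the Group Z3 label is required.

Group Z3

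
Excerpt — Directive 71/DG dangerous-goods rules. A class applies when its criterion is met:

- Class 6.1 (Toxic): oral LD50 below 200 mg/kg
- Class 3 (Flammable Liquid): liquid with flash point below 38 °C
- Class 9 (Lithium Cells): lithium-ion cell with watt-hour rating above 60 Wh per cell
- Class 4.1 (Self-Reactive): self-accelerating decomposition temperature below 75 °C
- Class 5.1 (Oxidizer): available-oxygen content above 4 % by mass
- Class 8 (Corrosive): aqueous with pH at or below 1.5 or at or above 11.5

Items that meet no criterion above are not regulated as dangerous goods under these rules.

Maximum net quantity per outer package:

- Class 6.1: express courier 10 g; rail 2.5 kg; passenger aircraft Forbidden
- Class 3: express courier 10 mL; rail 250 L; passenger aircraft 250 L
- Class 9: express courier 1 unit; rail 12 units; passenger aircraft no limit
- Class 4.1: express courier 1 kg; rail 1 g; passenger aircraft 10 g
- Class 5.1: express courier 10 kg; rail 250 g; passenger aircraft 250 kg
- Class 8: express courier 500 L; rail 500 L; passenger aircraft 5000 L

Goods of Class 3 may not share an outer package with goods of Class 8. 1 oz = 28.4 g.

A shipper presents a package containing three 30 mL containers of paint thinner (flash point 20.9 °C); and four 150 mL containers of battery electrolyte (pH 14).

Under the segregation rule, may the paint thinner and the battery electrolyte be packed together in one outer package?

No

The paint thinner has flash point 20.9 °C, which is < 38 °C, so it is Class 3 (Flammable Liquid).
pH 14 meets the Class 8 criterion (Corrosive), so the battery electrolyte is Class 8.
Class 3 and Class 8 may not share an outer package.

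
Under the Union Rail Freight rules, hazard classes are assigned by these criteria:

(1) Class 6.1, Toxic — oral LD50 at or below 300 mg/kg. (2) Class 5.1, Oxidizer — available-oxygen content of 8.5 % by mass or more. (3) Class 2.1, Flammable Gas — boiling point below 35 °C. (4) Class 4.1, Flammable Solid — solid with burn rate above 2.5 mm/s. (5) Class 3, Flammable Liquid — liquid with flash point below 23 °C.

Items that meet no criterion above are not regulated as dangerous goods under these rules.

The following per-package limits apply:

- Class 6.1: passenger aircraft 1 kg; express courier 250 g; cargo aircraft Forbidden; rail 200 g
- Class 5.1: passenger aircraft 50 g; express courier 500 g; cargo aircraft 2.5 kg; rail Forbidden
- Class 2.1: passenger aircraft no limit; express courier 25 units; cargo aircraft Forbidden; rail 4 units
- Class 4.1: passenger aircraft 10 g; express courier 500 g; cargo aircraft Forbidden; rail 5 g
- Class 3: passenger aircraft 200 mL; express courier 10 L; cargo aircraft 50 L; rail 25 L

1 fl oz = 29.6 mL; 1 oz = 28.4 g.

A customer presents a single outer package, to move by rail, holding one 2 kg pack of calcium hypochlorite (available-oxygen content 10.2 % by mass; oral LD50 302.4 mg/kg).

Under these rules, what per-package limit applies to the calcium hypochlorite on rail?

Forbidden

Available-oxygen content 10.2 % by mass meets the Class 5.1 criterion (Oxidizer), so the calcium hypochlorite is Class 5.1.
The rail limit for Class 5.1 is Forbidden.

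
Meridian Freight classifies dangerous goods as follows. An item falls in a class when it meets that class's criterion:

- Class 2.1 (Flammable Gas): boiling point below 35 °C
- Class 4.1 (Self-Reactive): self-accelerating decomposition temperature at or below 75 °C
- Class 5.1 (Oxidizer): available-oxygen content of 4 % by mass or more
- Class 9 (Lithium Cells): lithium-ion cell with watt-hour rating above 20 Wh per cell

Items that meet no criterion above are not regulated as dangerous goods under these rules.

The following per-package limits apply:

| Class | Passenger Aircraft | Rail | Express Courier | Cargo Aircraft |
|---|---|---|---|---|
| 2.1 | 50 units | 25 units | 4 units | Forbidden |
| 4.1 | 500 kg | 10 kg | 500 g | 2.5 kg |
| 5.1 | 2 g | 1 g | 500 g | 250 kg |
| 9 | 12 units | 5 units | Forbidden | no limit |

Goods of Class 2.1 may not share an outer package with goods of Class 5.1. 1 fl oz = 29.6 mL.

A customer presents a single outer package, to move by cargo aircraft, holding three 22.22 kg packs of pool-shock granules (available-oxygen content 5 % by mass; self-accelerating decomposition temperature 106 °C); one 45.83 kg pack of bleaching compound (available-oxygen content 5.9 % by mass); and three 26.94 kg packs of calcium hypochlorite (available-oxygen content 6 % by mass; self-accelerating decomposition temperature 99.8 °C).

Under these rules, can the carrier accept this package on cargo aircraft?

Yes

With available-oxygen content 5 % by mass (≥ 4 % by mass), the pool-shock granules fall in Class 5.1.
Available-oxygen content 5.9 % by mass meets the Class 5.1 criterion (Oxidizer), so the bleaching compound is Class 5.1.
The calcium hypochlorite has available-oxygen content 6 % by mass, which is ≥ 4 % by mass, so it is Class 5.1 (Oxidizer).
Class 5.1 net quantity: (three 22.22 kg packs = 66.66 kg) + 45.83 kg + (three 26.94 kg packs = 80.82 kg) = 193.31 kg.
193.31 kg is within the cargo aircraft limit of 250 kg for Class 5.1.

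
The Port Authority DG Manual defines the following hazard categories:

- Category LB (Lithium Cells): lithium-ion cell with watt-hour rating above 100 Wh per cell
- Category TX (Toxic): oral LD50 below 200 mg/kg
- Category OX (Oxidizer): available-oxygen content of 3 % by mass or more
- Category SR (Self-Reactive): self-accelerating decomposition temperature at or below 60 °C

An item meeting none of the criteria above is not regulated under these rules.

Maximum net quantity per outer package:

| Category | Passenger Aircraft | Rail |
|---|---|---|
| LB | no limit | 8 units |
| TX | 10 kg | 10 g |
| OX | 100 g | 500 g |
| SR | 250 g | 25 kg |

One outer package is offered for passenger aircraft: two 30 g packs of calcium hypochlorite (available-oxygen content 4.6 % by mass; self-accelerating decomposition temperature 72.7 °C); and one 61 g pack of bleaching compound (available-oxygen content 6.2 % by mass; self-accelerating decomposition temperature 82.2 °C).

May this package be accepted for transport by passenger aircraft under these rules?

With available-oxygen content 4.6 % by mass (≥ 3 % by mass), the calcium hypochlorite falls in Category OX.
Bleaching compound: available-oxygen content 6.2 % by mass ≥ 3 % by mass → Category OX (Oxidizer).
Total Category OX: (two 30 g packs = 60 g) + 61 g = 121 g.
121 g > 100 g (passenger aircraft limit, Category OX) — over the limit.

No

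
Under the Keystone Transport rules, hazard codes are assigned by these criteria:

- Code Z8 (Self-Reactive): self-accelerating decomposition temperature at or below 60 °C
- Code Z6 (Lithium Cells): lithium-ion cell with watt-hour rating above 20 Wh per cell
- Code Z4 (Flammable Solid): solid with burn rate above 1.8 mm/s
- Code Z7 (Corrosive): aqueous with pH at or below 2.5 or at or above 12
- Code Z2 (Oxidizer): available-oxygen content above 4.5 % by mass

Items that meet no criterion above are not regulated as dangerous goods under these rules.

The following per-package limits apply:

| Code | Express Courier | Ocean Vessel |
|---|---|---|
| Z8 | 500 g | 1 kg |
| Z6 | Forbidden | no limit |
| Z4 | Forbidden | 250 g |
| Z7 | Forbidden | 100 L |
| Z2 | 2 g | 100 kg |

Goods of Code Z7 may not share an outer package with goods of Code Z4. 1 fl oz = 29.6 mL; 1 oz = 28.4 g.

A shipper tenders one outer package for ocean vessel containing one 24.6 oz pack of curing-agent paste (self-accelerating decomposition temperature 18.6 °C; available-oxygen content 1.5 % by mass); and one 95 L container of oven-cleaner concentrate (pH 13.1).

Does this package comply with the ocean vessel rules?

Yes

Curing-agent paste: self-accelerating decomposition temperature 18.6 °C ≤ 60 °C → Code Z8 (Self-Reactive).
With pH 13.1 (≥ 12), the oven-cleaner concentrate falls in Code Z7.
Code Z7 quantity: 95 L.
95 L is within the ocean vessel limit of 100 L for Code Z7.
Code Z8 quantity: one 24.6 oz pack = 698.64 g.
698.64 g ≤ 1 kg (ocean vessel limit, Code Z8) — within limit.
The segregation rule (Code Z7 with Code Z4) does not apply to Code Z7 with Code Z8.
Every hazard code is within its ocean vessel limit and no segregation rule is violated.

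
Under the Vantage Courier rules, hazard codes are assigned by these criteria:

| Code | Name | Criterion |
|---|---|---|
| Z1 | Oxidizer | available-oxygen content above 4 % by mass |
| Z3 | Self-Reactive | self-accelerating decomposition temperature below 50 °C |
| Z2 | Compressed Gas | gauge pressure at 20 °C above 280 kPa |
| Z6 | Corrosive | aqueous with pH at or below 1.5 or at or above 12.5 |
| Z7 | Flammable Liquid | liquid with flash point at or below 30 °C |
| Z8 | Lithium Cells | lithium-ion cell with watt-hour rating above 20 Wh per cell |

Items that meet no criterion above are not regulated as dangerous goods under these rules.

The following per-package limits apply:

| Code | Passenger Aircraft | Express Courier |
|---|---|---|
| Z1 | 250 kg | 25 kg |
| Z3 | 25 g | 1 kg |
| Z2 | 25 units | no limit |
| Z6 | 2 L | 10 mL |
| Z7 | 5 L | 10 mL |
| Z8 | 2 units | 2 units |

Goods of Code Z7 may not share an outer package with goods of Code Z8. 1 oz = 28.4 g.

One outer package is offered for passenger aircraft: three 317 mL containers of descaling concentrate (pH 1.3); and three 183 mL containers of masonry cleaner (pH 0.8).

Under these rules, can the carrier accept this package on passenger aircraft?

Yes

With pH 1.3 (≤ 1.5), the descaling concentrate falls in Code Z6.
The masonry cleaner has pH 0.8, which is ≤ 1.5, so it is Code Z6 (Corrosive).
Total Code Z6: (three 317 mL containers = 951 mL) + (three 183 mL containers = 549 mL) = 1.5 L.
That is within the Code Z6 passenger aircraft limit of 2 L.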